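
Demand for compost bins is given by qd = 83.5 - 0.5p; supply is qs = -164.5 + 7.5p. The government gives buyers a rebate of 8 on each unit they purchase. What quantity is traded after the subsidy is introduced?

q' = 71.75

Pre-subsidy: 83.5 - 0.5p = -164.5 + 7.5p gives p* = 31, q* = 68.
With the rebate, buyers effectively pay pb = ps − 8, where ps is the price sellers receive.
Demand in terms of ps becomes qd = 83.5 − 0.5(ps − 8) = 87.5 - 0.5ps. Setting this equal to supply: 87.5 - 0.5ps = -164.5 + 7.5ps, so ps = 31.5.
Buyers pay pb = 31.5 − 8 = 23.5; q' = -164.5 + 7.5·31.5 = 71.75.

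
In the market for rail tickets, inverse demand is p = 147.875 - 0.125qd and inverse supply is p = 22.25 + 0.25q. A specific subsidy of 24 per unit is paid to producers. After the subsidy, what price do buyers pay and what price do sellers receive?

Pre-subsidy: 147.875 - 0.125q = 22.25 + 0.25q gives q* = 335 and p* = 106.
With the subsidy, sellers receive ps = pb + 24 for each unit, where pb is the price buyers pay.
On the curves, pb = 147.875 - 0.125q and ps = 22.25 + 0.25q; the wedge ps − pb = 24 gives 22.25 + 0.25q − (147.875 - 0.125q) = 24, so q' = 399.
Then pb = 147.875 − 0.125·399 = 98 and ps = 22.25 + 0.25·399 = 122.

Buyers pay 98; sellers receive 122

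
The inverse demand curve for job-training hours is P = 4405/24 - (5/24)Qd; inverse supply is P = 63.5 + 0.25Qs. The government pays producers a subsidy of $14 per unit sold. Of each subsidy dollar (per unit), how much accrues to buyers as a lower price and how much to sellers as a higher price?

Buyers gain 70/11 per unit; sellers gain 84/11 per unit

Pre-subsidy: 4405/24 - (5/24)Q = 63.5 + 0.25Q gives Q* = 2881/11 and P* = 5675/44.
With the subsidy, sellers receive Ps = Pb + 14 for each unit, where Pb is the price buyers pay.
On the curves, Pb = 4405/24 - (5/24)Q and Ps = 63.5 + 0.25Q; the wedge Ps − Pb = 14 gives 63.5 + 0.25Q − (4405/24 - (5/24)Q) = 14, so Q' = 3217/11.
Then Pb = 4405/24 − (5/24)·(3217/11) = 5395/44 and Ps = 63.5 + 0.25·(3217/11) = 6011/44.
Buyers' price falls by P* − Pb = 5675/44 − 5395/44 = 70/11; sellers' price rises by Ps − P* = 6011/44 − 5675/44 = 84/11.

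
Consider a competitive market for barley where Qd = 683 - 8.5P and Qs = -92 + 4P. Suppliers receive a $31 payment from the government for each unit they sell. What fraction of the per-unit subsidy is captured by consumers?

Consumer share = 0.32

Pre-subsidy: 683 - 8.5P = -92 + 4P gives P* = 62, Q* = 156.
With the subsidy, sellers receive Ps = Pb + 31 for each unit, where Pb is the price buyers pay.
Supply in terms of Pb becomes Qs = -92 + 4(Pb + 31) = 32 + 4Pb. Setting this equal to demand: 683 - 8.5Pb = 32 + 4Pb, so Pb = 52.08.
Sellers receive Ps = 52.08 + 31 = 83.08; Q' = 683 − 8.5·52.08 = 240.32.
Buyers' price falls by P* − Pb = 62 − 52.08 = 9.92; sellers' price rises by Ps − P* = 83.08 − 62 = 21.08.
So consumers capture 9.92/31 = 0.32 of each unit of subsidy.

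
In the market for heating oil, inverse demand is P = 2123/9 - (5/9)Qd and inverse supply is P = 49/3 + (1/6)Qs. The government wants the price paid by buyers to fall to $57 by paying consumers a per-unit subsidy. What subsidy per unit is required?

Required subsidy s = $13 per unit

At a buyer price of 57, quantity demanded is 424.6 − 1.8·57 = 322.
Sellers supply 322 only when they receive Ps = 49/3 + (1/6)·322 = 70.
s = Ps − Pb = 70 − 57 = 13.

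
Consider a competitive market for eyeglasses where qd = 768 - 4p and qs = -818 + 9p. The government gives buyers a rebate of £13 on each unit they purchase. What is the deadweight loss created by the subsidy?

Deadweight loss = £234

Pre-subsidy: 768 - 4p = -818 + 9p gives p* = 122, q* = 280.
With the rebate, buyers effectively pay pb = ps − 13, where ps is the price sellers receive.
Demand in terms of ps becomes qd = 768 − 4(ps − 13) = 820 - 4ps. Setting this equal to supply: 820 - 4ps = -818 + 9ps, so ps = 126.
Buyers pay pb = 126 − 13 = 113; q' = -818 + 9·126 = 316.
The subsidy expands output by 316 − 280 = 36 past the efficient level; on those units the gap between marginal cost and willingness to pay runs from 0 up to 13.
DWL = ½ × 13 × 36 = 234.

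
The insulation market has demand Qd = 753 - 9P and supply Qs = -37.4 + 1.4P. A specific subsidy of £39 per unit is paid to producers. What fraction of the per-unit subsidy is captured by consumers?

Consumer share = 7/52

Pre-subsidy: 753 - 9P = -37.4 + 1.4P gives P* = 76, Q* = 69.
With the subsidy, sellers receive Ps = Pb + 39 for each unit, where Pb is the price buyers pay.
Supply in terms of Pb becomes Qs = -37.4 + 1.4(Pb + 39) = 17.2 + 1.4Pb. Setting this equal to demand: 753 - 9Pb = 17.2 + 1.4Pb, so Pb = 70.75.
Sellers receive Ps = 70.75 + 39 = 109.75; Q' = 753 − 9·70.75 = 116.25.
Buyers' price falls by P* − Pb = 76 − 70.75 = 5.25; sellers' price rises by Ps − P* = 109.75 − 76 = 33.75.
So consumers capture 5.25/39 = 7/52 of each unit of subsidy.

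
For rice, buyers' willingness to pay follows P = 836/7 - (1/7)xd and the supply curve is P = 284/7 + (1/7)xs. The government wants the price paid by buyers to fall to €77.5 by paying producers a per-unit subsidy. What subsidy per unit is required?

Required subsidy s = €5 per unit

At a buyer price of 77.5, quantity demanded is 836 − 7·77.5 = 293.5.
Sellers supply 293.5 only when they receive Ps = 284/7 + (1/7)·293.5 = 82.5.
s = Ps − Pb = 82.5 − 77.5 = 5.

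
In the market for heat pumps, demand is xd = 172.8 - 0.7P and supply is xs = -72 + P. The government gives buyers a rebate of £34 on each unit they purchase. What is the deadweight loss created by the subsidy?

Deadweight loss = £238

Pre-subsidy: 172.8 - 0.7P = -72 + P gives P* = 144, x* = 72.
With the rebate, buyers effectively pay Pb = Ps − 34, where Ps is the price sellers receive.
Demand in terms of Ps becomes xd = 172.8 − 0.7(Ps − 34) = 196.6 - 0.7Ps. Setting this equal to supply: 196.6 - 0.7Ps = -72 + Ps, so Ps = 158.
Buyers pay Pb = 158 − 34 = 124; x' = -72 + 1·158 = 86.
The subsidy expands output by 86 − 72 = 14 past the efficient level; on those units the gap between marginal cost and willingness to pay runs from 0 up to 34.
DWL = ½ × 34 × 14 = 238.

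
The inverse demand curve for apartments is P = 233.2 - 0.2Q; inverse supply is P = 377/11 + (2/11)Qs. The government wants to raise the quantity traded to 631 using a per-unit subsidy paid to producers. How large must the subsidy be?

At Q = 631, from the demand curve buyers pay Pb = 233.2 − 0.2·631 = 107; from the supply curve sellers need Ps = 377/11 + (2/11)·631 = 149.
The subsidy must fill the gap: s = Ps − Pb = 149 − 107 = 42.

Required subsidy s = 42 per unit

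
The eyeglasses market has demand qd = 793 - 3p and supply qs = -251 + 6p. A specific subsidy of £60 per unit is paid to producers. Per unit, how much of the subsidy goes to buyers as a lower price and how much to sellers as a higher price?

Buyers gain £40 per unit; sellers gain £20 per unit

Pre-subsidy: 793 - 3p = -251 + 6p gives p* = 116, q* = 445.
With the subsidy, sellers receive ps = pb + 60 for each unit, where pb is the price buyers pay.
Supply in terms of pb becomes qs = -251 + 6(pb + 60) = 109 + 6pb. Setting this equal to demand: 793 - 3pb = 109 + 6pb, so pb = 76.
Sellers receive ps = 76 + 60 = 136; q' = 793 − 3·76 = 565.
Buyers' price falls by p* − pb = 116 − 76 = 40; sellers' price rises by ps − p* = 136 − 116 = 20.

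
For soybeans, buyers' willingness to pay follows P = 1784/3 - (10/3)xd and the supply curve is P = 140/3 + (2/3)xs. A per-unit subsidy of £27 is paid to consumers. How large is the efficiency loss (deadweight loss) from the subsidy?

Pre-subsidy: 1784/3 - (10/3)x = 140/3 + (2/3)x gives x* = 137 and P* = 138.
With the rebate, buyers effectively pay Pb = Ps − 27, where Ps is the price sellers receive.
On the curves, Pb = 1784/3 - (10/3)x and Ps = 140/3 + (2/3)x; the wedge Ps − Pb = 27 gives 140/3 + (2/3)x − (1784/3 - (10/3)x) = 27, so x' = 143.75.
Then Pb = 1784/3 − (10/3)·143.75 = 115.5 and Ps = 140/3 + (2/3)·143.75 = 142.5.
The subsidy expands output by 143.75 − 137 = 6.75 past the efficient level; on those units the gap between marginal cost and willingness to pay runs from 0 up to 27.
DWL = ½ × 27 × 6.75 = 91.125.

Deadweight loss = £91.125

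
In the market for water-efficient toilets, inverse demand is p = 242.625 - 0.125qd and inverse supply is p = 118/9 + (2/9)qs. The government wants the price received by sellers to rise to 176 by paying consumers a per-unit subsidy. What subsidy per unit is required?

Required subsidy s = 25 per unit

At a seller price of 176, quantity supplied is -59 + 4.5·176 = 733.
Buyers absorb 733 only when they pay pb = 242.625 − 0.125·733 = 151.
s = ps − pb = 176 − 151 = 25.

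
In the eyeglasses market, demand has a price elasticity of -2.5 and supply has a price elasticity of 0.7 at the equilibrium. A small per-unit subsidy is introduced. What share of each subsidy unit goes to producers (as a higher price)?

Producer share = 0.78125

For a small subsidy around the equilibrium, the benefit split depends on the relative slopes, which at a point are proportional to the elasticities.
Buyer share = εs/(εs + |εd|) = 0.7/(0.7 + 2.5) = 0.21875; seller share = |εd|/(εs + |εd|) = 0.78125.
So producers capture 0.78125 of the subsidy.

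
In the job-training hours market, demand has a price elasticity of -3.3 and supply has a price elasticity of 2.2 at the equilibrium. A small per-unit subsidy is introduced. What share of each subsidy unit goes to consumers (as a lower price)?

Consumer share = 0.4

For a small subsidy around the equilibrium, the benefit split depends on the relative slopes, which at a point are proportional to the elasticities.
Buyer share = εs/(εs + |εd|) = 2.2/(2.2 + 3.3) = 0.4; seller share = |εd|/(εs + |εd|) = 0.6.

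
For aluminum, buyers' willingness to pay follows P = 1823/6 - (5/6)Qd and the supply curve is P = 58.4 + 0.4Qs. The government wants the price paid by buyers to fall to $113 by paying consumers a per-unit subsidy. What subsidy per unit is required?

At a buyer price of 113, quantity demanded is 364.6 − 1.2·113 = 229.
Sellers supply 229 only when they receive Ps = 58.4 + 0.4·229 = 150.
s = Ps − Pb = 150 − 113 = 37.

Required subsidy s = $37 per unit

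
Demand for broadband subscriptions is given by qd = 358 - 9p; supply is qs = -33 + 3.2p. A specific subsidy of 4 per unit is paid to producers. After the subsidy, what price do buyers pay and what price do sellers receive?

Buyers pay 31; sellers receive 35

Pre-subsidy: 358 - 9p = -33 + 3.2p gives p* = 1955/61, q* = 4243/61.
With the subsidy, sellers receive ps = pb + 4 for each unit, where pb is the price buyers pay.
Supply in terms of pb becomes qs = -33 + 3.2(pb + 4) = -20.2 + 3.2pb. Setting this equal to demand: 358 - 9pb = -20.2 + 3.2pb, so pb = 31.
Sellers receive ps = 31 + 4 = 35; q' = 358 − 9·31 = 79.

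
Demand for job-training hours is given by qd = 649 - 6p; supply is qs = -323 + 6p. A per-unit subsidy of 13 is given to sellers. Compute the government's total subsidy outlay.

Pre-subsidy: 649 - 6p = -323 + 6p gives p* = 81, q* = 163.
With the subsidy, sellers receive ps = pb + 13 for each unit, where pb is the price buyers pay.
Supply in terms of pb becomes qs = -323 + 6(pb + 13) = -245 + 6pb. Setting this equal to demand: 649 - 6pb = -245 + 6pb, so pb = 74.5.
Sellers receive ps = 74.5 + 13 = 87.5; q' = 649 − 6·74.5 = 202.
Government outlay = subsidy × quantity = 13 × 202 = 2626.

Government cost = 2626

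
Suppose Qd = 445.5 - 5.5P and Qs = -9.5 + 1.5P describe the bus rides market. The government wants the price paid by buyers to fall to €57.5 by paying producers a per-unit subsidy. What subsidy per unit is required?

Required subsidy s = €35 per unit

At a buyer price of 57.5, quantity demanded is 445.5 − 5.5·57.5 = 129.25.
Sellers supply 129.25 only when they receive Ps with -9.5 + 1.5·Ps = 129.25, i.e. Ps = 92.5.
s = Ps − Pb = 92.5 − 57.5 = 35.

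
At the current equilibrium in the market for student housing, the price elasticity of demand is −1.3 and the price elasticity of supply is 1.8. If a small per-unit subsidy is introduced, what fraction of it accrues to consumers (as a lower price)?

For a small subsidy around the equilibrium, the benefit split depends on the relative slopes, which at a point are proportional to the elasticities.
Buyer share = εs/(εs + |εd|) = 1.8/(1.8 + 1.3) = 18/31; seller share = |εd|/(εs + |εd|) = 13/31.

Consumer share = 18/31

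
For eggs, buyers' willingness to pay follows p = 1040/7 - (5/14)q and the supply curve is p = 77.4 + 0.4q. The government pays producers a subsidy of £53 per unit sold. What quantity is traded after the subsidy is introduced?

q' = 164

Pre-subsidy: 1040/7 - (5/14)q = 77.4 + 0.4q gives q* = 94 and p* = 115.
With the subsidy, sellers receive ps = pb + 53 for each unit, where pb is the price buyers pay.
On the curves, pb = 1040/7 - (5/14)q and ps = 77.4 + 0.4q; the wedge ps − pb = 53 gives 77.4 + 0.4q − (1040/7 - (5/14)q) = 53, so q' = 164.
Then pb = 1040/7 − (5/14)·164 = 90 and ps = 77.4 + 0.4·164 = 143.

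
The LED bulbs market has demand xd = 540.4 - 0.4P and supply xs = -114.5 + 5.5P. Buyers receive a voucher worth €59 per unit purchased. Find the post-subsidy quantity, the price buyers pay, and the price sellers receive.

x' = 518; buyers pay €56; sellers receive €115

Pre-subsidy: 540.4 - 0.4P = -114.5 + 5.5P gives P* = 111, x* = 496.
With the rebate, buyers effectively pay Pb = Ps − 59, where Ps is the price sellers receive.
Demand in terms of Ps becomes xd = 540.4 − 0.4(Ps − 59) = 564 - 0.4Ps. Setting this equal to supply: 564 - 0.4Ps = -114.5 + 5.5Ps, so Ps = 115.
Buyers pay Pb = 115 − 59 = 56; x' = -114.5 + 5.5·115 = 518.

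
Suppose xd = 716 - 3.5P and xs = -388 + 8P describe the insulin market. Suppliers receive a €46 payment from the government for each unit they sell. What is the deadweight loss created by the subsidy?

Pre-subsidy: 716 - 3.5P = -388 + 8P gives P* = 96, x* = 380.
With the subsidy, sellers receive Ps = Pb + 46 for each unit, where Pb is the price buyers pay.
Supply in terms of Pb becomes xs = -388 + 8(Pb + 46) = -20 + 8Pb. Setting this equal to demand: 716 - 3.5Pb = -20 + 8Pb, so Pb = 64.
Sellers receive Ps = 64 + 46 = 110; x' = 716 − 3.5·64 = 492.
The subsidy expands output by 492 − 380 = 112 past the efficient level; on those units the gap between marginal cost and willingness to pay runs from 0 up to 46.
DWL = ½ × 46 × 112 = 2576.

Deadweight loss = €2576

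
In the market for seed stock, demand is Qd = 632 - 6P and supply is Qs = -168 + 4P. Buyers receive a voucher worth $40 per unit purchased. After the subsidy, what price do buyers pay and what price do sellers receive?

Buyers pay $64; sellers receive $104

Pre-subsidy: 632 - 6P = -168 + 4P gives P* = 80, Q* = 152.
With the rebate, buyers effectively pay Pb = Ps − 40, where Ps is the price sellers receive.
Demand in terms of Ps becomes Qd = 632 − 6(Ps − 40) = 872 - 6Ps. Setting this equal to supply: 872 - 6Ps = -168 + 4Ps, so Ps = 104.
Buyers pay Pb = 104 − 40 = 64; Q' = -168 + 4·104 = 248.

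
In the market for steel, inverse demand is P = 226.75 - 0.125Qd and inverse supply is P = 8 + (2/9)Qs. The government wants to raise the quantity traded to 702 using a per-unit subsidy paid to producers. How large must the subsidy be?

At Q = 702, from the demand curve buyers pay Pb = 226.75 − 0.125·702 = 139; from the supply curve sellers need Ps = 8 + (2/9)·702 = 164.
The subsidy must fill the gap: s = Ps − Pb = 164 − 139 = 25.

Required subsidy s = 25 per unit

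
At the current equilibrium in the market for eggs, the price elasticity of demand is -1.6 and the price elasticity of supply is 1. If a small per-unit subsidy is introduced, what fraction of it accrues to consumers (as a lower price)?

For a small subsidy around the equilibrium, the benefit split depends on the relative slopes, which at a point are proportional to the elasticities.
Buyer share = εs/(εs + |εd|) = 1/(1 + 1.6) = 5/13; seller share = |εd|/(εs + |εd|) = 8/13.

Consumer share = 5/13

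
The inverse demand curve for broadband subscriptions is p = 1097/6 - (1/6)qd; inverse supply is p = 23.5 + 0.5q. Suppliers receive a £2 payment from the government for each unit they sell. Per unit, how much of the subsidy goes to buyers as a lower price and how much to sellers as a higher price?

Buyers gain £0.5 per unit; sellers gain £1.5 per unit

Pre-subsidy: 1097/6 - (1/6)q = 23.5 + 0.5q gives q* = 239 and p* = 143.
With the subsidy, sellers receive ps = pb + 2 for each unit, where pb is the price buyers pay.
On the curves, pb = 1097/6 - (1/6)q and ps = 23.5 + 0.5q; the wedge ps − pb = 2 gives 23.5 + 0.5q − (1097/6 - (1/6)q) = 2, so q' = 242.
Then pb = 1097/6 − (1/6)·242 = 142.5 and ps = 23.5 + 0.5·242 = 144.5.
Buyers' price falls by p* − pb = 143 − 142.5 = 0.5; sellers' price rises by ps − p* = 144.5 − 143 = 1.5.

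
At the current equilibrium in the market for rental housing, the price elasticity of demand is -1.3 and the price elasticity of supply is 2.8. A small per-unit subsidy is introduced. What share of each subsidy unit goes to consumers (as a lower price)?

For a small subsidy around the equilibrium, the benefit split depends on the relative slopes, which at a point are proportional to the elasticities.
Buyer share = εs/(εs + |εd|) = 2.8/(2.8 + 1.3) = 28/41; seller share = |εd|/(εs + |εd|) = 13/41.

Consumer share = 28/41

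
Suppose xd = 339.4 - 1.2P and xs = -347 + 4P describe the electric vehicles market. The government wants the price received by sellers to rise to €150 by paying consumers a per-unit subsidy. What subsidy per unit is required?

Required subsidy s = €78 per unit

At a seller price of 150, quantity supplied is -347 + 4·150 = 253.
Buyers absorb 253 only when they pay Pb with 339.4 − 1.2·Pb = 253, i.e. Pb = 72.
s = Ps − Pb = 150 − 72 = 78.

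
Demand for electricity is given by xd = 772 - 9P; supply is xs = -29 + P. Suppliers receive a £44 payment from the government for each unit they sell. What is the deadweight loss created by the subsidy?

Deadweight loss = £871.2

Pre-subsidy: 772 - 9P = -29 + P gives P* = 80.1, x* = 51.1.
With the subsidy, sellers receive Ps = Pb + 44 for each unit, where Pb is the price buyers pay.
Supply in terms of Pb becomes xs = -29 + 1(Pb + 44) = 15 + Pb. Setting this equal to demand: 772 - 9Pb = 15 + Pb, so Pb = 75.7.
Sellers receive Ps = 75.7 + 44 = 119.7; x' = 772 − 9·75.7 = 90.7.
The subsidy expands output by 90.7 − 51.1 = 39.6 past the efficient level; on those units the gap between marginal cost and willingness to pay runs from 0 up to 44.
DWL = ½ × 44 × 39.6 = 871.2.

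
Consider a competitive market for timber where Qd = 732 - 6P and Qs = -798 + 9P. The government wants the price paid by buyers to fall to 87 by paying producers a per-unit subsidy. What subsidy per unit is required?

At a buyer price of 87, quantity demanded is 732 − 6·87 = 210.
Sellers supply 210 only when they receive Ps with -798 + 9·Ps = 210, i.e. Ps = 112.
s = Ps − Pb = 112 − 87 = 25.

Required subsidy s = 25 per unit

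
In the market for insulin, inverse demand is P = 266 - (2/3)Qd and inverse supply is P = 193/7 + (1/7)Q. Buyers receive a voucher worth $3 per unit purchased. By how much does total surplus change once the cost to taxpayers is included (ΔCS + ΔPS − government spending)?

Net change in total surplus = -189/34

Pre-subsidy: 266 - (2/3)Q = 193/7 + (1/7)Q gives Q* = 5007/17 and P* = 1184/17.
With the rebate, buyers effectively pay Pb = Ps − 3, where Ps is the price sellers receive.
On the curves, Pb = 266 - (2/3)Q and Ps = 193/7 + (1/7)Q; the wedge Ps − Pb = 3 gives 193/7 + (1/7)Q − (266 - (2/3)Q) = 3, so Q' = 5070/17.
Then Pb = 266 − (2/3)·(5070/17) = 1142/17 and Ps = 193/7 + (1/7)·(5070/17) = 1193/17.
ΔCS = ½(5007/17 + 5070/17)(1184/17 − 1142/17) = 211617/289; ΔPS = ½(5007/17 + 5070/17)(1193/17 − 1184/17) = 90693/578.
Government spending = 3 × 5070/17 = 15210/17.
Net change = 211617/289 + 90693/578 − 15210/17 = -189/34. The loss equals the DWL triangle ½·3·63/17.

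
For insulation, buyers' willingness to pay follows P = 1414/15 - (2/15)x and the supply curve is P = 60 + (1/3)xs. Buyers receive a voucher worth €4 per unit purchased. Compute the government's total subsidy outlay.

Pre-subsidy: 1414/15 - (2/15)x = 60 + (1/3)x gives x* = 514/7 and P* = 1774/21.
With the rebate, buyers effectively pay Pb = Ps − 4, where Ps is the price sellers receive.
On the curves, Pb = 1414/15 - (2/15)x and Ps = 60 + (1/3)x; the wedge Ps − Pb = 4 gives 60 + (1/3)x − (1414/15 - (2/15)x) = 4, so x' = 82.
Then Pb = 1414/15 − (2/15)·82 = 250/3 and Ps = 60 + (1/3)·82 = 262/3.
Government outlay = subsidy × quantity = 4 × 82 = 328.

Government cost = €328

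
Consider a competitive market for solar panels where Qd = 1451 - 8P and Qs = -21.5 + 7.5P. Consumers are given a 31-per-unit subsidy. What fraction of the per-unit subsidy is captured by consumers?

Consumer share = 15/31

Pre-subsidy: 1451 - 8P = -21.5 + 7.5P gives P* = 95, Q* = 691.
With the rebate, buyers effectively pay Pb = Ps − 31, where Ps is the price sellers receive.
Demand in terms of Ps becomes Qd = 1451 − 8(Ps − 31) = 1699 - 8Ps. Setting this equal to supply: 1699 - 8Ps = -21.5 + 7.5Ps, so Ps = 111.
Buyers pay Pb = 111 − 31 = 80; Q' = -21.5 + 7.5·111 = 811.
Buyers' price falls by P* − Pb = 95 − 80 = 15; sellers' price rises by Ps − P* = 111 − 95 = 16.
So consumers capture 15/31 = 15/31 of each unit of subsidy.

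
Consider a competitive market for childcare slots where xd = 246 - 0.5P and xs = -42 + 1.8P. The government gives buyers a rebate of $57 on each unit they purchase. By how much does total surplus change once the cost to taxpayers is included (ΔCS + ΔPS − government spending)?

Pre-subsidy: 246 - 0.5P = -42 + 1.8P gives P* = 2880/23, x* = 4218/23.
With the rebate, buyers effectively pay Pb = Ps − 57, where Ps is the price sellers receive.
Demand in terms of Ps becomes xd = 246 − 0.5(Ps − 57) = 274.5 - 0.5Ps. Setting this equal to supply: 274.5 - 0.5Ps = -42 + 1.8Ps, so Ps = 3165/23.
Buyers pay Pb = 3165/23 − 57 = 1854/23; x' = -42 + 1.8·(3165/23) = 4731/23.
ΔCS = ½(4218/23 + 4731/23)(2880/23 − 1854/23) = 4590837/529; ΔPS = ½(4218/23 + 4731/23)(3165/23 − 2880/23) = 2550465/1058.
Government spending = 57 × 4731/23 = 269667/23.
Net change = 4590837/529 + 2550465/1058 − 269667/23 = -29241/46. The loss equals the DWL triangle ½·57·513/23.

Net change in total surplus = -29241/46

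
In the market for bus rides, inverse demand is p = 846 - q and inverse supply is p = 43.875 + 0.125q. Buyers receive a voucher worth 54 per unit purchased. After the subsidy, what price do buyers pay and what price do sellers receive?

Pre-subsidy: 846 - q = 43.875 + 0.125q gives q* = 713 and p* = 133.
With the rebate, buyers effectively pay pb = ps − 54, where ps is the price sellers receive.
On the curves, pb = 846 - q and ps = 43.875 + 0.125q; the wedge ps − pb = 54 gives 43.875 + 0.125q − (846 - q) = 54, so q' = 761.
Then pb = 846 − 1·761 = 85 and ps = 43.875 + 0.125·761 = 139.

Buyers pay 85; sellers receive 139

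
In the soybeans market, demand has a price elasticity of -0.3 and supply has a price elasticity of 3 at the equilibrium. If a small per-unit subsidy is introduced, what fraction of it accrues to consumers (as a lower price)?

For a small subsidy around the equilibrium, the benefit split depends on the relative slopes, which at a point are proportional to the elasticities.
Buyer share = εs/(εs + |εd|) = 3/(3 + 0.3) = 10/11; seller share = |εd|/(εs + |εd|) = 1/11.

Consumer share = 10/11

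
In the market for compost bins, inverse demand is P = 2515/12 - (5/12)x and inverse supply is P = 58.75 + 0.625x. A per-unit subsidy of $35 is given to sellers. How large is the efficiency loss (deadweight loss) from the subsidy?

Pre-subsidy: 2515/12 - (5/12)x = 58.75 + 0.625x gives x* = 144.8 and P* = 149.25.
With the subsidy, sellers receive Ps = Pb + 35 for each unit, where Pb is the price buyers pay.
On the curves, Pb = 2515/12 - (5/12)x and Ps = 58.75 + 0.625x; the wedge Ps − Pb = 35 gives 58.75 + 0.625x − (2515/12 - (5/12)x) = 35, so x' = 178.4.
Then Pb = 2515/12 − (5/12)·178.4 = 135.25 and Ps = 58.75 + 0.625·178.4 = 170.25.
The subsidy expands output by 178.4 − 144.8 = 33.6 past the efficient level; on those units the gap between marginal cost and willingness to pay runs from 0 up to 35.
DWL = ½ × 35 × 33.6 = 588.

Deadweight loss = $588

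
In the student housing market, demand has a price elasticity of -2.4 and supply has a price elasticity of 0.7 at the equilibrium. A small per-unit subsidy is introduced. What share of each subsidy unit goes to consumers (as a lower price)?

Consumer share = 7/31

For a small subsidy around the equilibrium, the benefit split depends on the relative slopes, which at a point are proportional to the elasticities.
Buyer share = εs/(εs + |εd|) = 0.7/(0.7 + 2.4) = 7/31; seller share = |εd|/(εs + |εd|) = 24/31.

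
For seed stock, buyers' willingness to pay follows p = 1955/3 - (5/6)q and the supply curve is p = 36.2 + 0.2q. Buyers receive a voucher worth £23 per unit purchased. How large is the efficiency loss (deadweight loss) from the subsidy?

Deadweight loss = 7935/31

Pre-subsidy: 1955/3 - (5/6)q = 36.2 + 0.2q gives q* = 18464/31 and p* = 4815/31.
With the rebate, buyers effectively pay pb = ps − 23, where ps is the price sellers receive.
On the curves, pb = 1955/3 - (5/6)q and ps = 36.2 + 0.2q; the wedge ps − pb = 23 gives 36.2 + 0.2q − (1955/3 - (5/6)q) = 23, so q' = 19154/31.
Then pb = 1955/3 − (5/6)·(19154/31) = 4240/31 and ps = 36.2 + 0.2·(19154/31) = 4953/31.
The subsidy expands output by 19154/31 − 18464/31 = 690/31 past the efficient level; on those units the gap between marginal cost and willingness to pay runs from 0 up to 23.
DWL = ½ × 23 × 690/31 = 7935/31.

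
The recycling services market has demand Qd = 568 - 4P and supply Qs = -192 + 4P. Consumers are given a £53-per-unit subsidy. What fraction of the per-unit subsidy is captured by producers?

Pre-subsidy: 568 - 4P = -192 + 4P gives P* = 95, Q* = 188.
With the rebate, buyers effectively pay Pb = Ps − 53, where Ps is the price sellers receive.
Demand in terms of Ps becomes Qd = 568 − 4(Ps − 53) = 780 - 4Ps. Setting this equal to supply: 780 - 4Ps = -192 + 4Ps, so Ps = 121.5.
Buyers pay Pb = 121.5 − 53 = 68.5; Q' = -192 + 4·121.5 = 294.
Buyers' price falls by P* − Pb = 95 − 68.5 = 26.5; sellers' price rises by Ps − P* = 121.5 − 95 = 26.5.
So producers capture 26.5/53 = 0.5 of each unit of subsidy.

Producer share = 0.5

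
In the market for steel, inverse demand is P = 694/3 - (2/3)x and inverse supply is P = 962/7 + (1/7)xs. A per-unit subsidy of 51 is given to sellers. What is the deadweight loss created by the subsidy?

Deadweight loss = 1606.5

Pre-subsidy: 694/3 - (2/3)x = 962/7 + (1/7)x gives x* = 116 and P* = 154.
With the subsidy, sellers receive Ps = Pb + 51 for each unit, where Pb is the price buyers pay.
On the curves, Pb = 694/3 - (2/3)x and Ps = 962/7 + (1/7)x; the wedge Ps − Pb = 51 gives 962/7 + (1/7)x − (694/3 - (2/3)x) = 51, so x' = 179.
Then Pb = 694/3 − (2/3)·179 = 112 and Ps = 962/7 + (1/7)·179 = 163.
The subsidy expands output by 179 − 116 = 63 past the efficient level; on those units the gap between marginal cost and willingness to pay runs from 0 up to 51.
DWL = ½ × 51 × 63 = 1606.5.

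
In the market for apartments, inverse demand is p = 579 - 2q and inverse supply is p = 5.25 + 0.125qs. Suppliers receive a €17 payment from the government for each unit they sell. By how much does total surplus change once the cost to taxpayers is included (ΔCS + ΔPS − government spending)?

Net change in total surplus = -€68

Pre-subsidy: 579 - 2q = 5.25 + 0.125q gives q* = 270 and p* = 39.
With the subsidy, sellers receive ps = pb + 17 for each unit, where pb is the price buyers pay.
On the curves, pb = 579 - 2q and ps = 5.25 + 0.125q; the wedge ps − pb = 17 gives 5.25 + 0.125q − (579 - 2q) = 17, so q' = 278.
Then pb = 579 − 2·278 = 23 and ps = 5.25 + 0.125·278 = 40.
ΔCS = ½(270 + 278)(39 − 23) = 4384; ΔPS = ½(270 + 278)(40 − 39) = 274.
Government spending = 17 × 278 = 4726.
Net change = 4384 + 274 − 4726 = -68. The loss equals the DWL triangle ½·17·8.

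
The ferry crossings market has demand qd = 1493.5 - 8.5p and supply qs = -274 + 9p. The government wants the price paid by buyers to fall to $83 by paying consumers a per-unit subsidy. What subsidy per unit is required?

Required subsidy s = $35 per unit

At a buyer price of 83, quantity demanded is 1493.5 − 8.5·83 = 788.
Sellers supply 788 only when they receive ps with -274 + 9·ps = 788, i.e. ps = 118.
s = ps − pb = 118 − 83 = 35.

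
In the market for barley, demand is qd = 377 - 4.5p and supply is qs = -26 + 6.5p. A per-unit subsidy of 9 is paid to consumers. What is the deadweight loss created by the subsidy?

Pre-subsidy: 377 - 4.5p = -26 + 6.5p gives p* = 403/11, q* = 4667/22.
With the rebate, buyers effectively pay pb = ps − 9, where ps is the price sellers receive.
Demand in terms of ps becomes qd = 377 − 4.5(ps − 9) = 417.5 - 4.5ps. Setting this equal to supply: 417.5 - 4.5ps = -26 + 6.5ps, so ps = 887/22.
Buyers pay pb = 887/22 − 9 = 689/22; q' = -26 + 6.5·(887/22) = 10387/44.
The subsidy expands output by 10387/44 − 4667/22 = 1053/44 past the efficient level; on those units the gap between marginal cost and willingness to pay runs from 0 up to 9.
DWL = ½ × 9 × 1053/44 = 9477/88.

Deadweight loss = 9477/88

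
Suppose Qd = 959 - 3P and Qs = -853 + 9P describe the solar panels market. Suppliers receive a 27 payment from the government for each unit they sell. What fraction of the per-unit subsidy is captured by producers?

Pre-subsidy: 959 - 3P = -853 + 9P gives P* = 151, Q* = 506.
With the subsidy, sellers receive Ps = Pb + 27 for each unit, where Pb is the price buyers pay.
Supply in terms of Pb becomes Qs = -853 + 9(Pb + 27) = -610 + 9Pb. Setting this equal to demand: 959 - 3Pb = -610 + 9Pb, so Pb = 130.75.
Sellers receive Ps = 130.75 + 27 = 157.75; Q' = 959 − 3·130.75 = 566.75.
Buyers' price falls by P* − Pb = 151 − 130.75 = 20.25; sellers' price rises by Ps − P* = 157.75 − 151 = 6.75.
So producers capture 6.75/27 = 0.25 of each unit of subsidy.

Producer share = 0.25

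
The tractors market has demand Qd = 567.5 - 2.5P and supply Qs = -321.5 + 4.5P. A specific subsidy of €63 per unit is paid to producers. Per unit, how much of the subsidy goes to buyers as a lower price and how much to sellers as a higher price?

Buyers gain €40.5 per unit; sellers gain €22.5 per unit

Pre-subsidy: 567.5 - 2.5P = -321.5 + 4.5P gives P* = 127, Q* = 250.
With the subsidy, sellers receive Ps = Pb + 63 for each unit, where Pb is the price buyers pay.
Supply in terms of Pb becomes Qs = -321.5 + 4.5(Pb + 63) = -38 + 4.5Pb. Setting this equal to demand: 567.5 - 2.5Pb = -38 + 4.5Pb, so Pb = 86.5.
Sellers receive Ps = 86.5 + 63 = 149.5; Q' = 567.5 − 2.5·86.5 = 351.25.
Buyers' price falls by P* − Pb = 127 − 86.5 = 40.5; sellers' price rises by Ps − P* = 149.5 − 127 = 22.5.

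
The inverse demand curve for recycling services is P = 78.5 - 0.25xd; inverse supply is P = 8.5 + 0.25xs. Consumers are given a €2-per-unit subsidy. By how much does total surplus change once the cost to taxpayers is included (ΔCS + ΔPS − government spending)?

Net change in total surplus = -€4

Pre-subsidy: 78.5 - 0.25x = 8.5 + 0.25x gives x* = 140 and P* = 43.5.
With the rebate, buyers effectively pay Pb = Ps − 2, where Ps is the price sellers receive.
On the curves, Pb = 78.5 - 0.25x and Ps = 8.5 + 0.25x; the wedge Ps − Pb = 2 gives 8.5 + 0.25x − (78.5 - 0.25x) = 2, so x' = 144.
Then Pb = 78.5 − 0.25·144 = 42.5 and Ps = 8.5 + 0.25·144 = 44.5.
ΔCS = ½(140 + 144)(43.5 − 42.5) = 142; ΔPS = ½(140 + 144)(44.5 − 43.5) = 142.
Government spending = 2 × 144 = 288.
Net change = 142 + 142 − 288 = -4. The loss equals the DWL triangle ½·2·4.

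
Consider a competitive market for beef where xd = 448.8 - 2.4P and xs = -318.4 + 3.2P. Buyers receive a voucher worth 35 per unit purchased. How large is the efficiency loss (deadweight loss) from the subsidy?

Pre-subsidy: 448.8 - 2.4P = -318.4 + 3.2P gives P* = 137, x* = 120.
With the rebate, buyers effectively pay Pb = Ps − 35, where Ps is the price sellers receive.
Demand in terms of Ps becomes xd = 448.8 − 2.4(Ps − 35) = 532.8 - 2.4Ps. Setting this equal to supply: 532.8 - 2.4Ps = -318.4 + 3.2Ps, so Ps = 152.
Buyers pay Pb = 152 − 35 = 117; x' = -318.4 + 3.2·152 = 168.
The subsidy expands output by 168 − 120 = 48 past the efficient level; on those units the gap between marginal cost and willingness to pay runs from 0 up to 35.
DWL = ½ × 35 × 48 = 840.

Deadweight loss = 840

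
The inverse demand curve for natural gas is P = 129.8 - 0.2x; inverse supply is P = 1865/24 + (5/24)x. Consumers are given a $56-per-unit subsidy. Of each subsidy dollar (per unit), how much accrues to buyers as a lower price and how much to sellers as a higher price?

Buyers gain 192/7 per unit; sellers gain 200/7 per unit

Pre-subsidy: 129.8 - 0.2x = 1865/24 + (5/24)x gives x* = 893/7 and P* = 730/7.
With the rebate, buyers effectively pay Pb = Ps − 56, where Ps is the price sellers receive.
On the curves, Pb = 129.8 - 0.2x and Ps = 1865/24 + (5/24)x; the wedge Ps − Pb = 56 gives 1865/24 + (5/24)x − (129.8 - 0.2x) = 56, so x' = 1853/7.
Then Pb = 129.8 − 0.2·(1853/7) = 538/7 and Ps = 1865/24 + (5/24)·(1853/7) = 930/7.
Buyers' price falls by P* − Pb = 730/7 − 538/7 = 192/7; sellers' price rises by Ps − P* = 930/7 − 730/7 = 200/7.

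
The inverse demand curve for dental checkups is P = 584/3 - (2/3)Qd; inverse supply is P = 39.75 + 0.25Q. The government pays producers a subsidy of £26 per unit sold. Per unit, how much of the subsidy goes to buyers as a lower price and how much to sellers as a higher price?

Pre-subsidy: 584/3 - (2/3)Q = 39.75 + 0.25Q gives Q* = 169 and P* = 82.
With the subsidy, sellers receive Ps = Pb + 26 for each unit, where Pb is the price buyers pay.
On the curves, Pb = 584/3 - (2/3)Q and Ps = 39.75 + 0.25Q; the wedge Ps − Pb = 26 gives 39.75 + 0.25Q − (584/3 - (2/3)Q) = 26, so Q' = 2171/11.
Then Pb = 584/3 − (2/3)·(2171/11) = 694/11 and Ps = 39.75 + 0.25·(2171/11) = 980/11.
Buyers' price falls by P* − Pb = 82 − 694/11 = 208/11; sellers' price rises by Ps − P* = 980/11 − 82 = 78/11.

Buyers gain 208/11 per unit; sellers gain 78/11 per unit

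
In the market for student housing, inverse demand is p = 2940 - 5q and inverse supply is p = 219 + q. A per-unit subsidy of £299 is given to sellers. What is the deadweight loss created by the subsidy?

Deadweight loss = 89401/12

Pre-subsidy: 2940 - 5q = 219 + q gives q* = 453.5 and p* = 672.5.
With the subsidy, sellers receive ps = pb + 299 for each unit, where pb is the price buyers pay.
On the curves, pb = 2940 - 5q and ps = 219 + q; the wedge ps − pb = 299 gives 219 + q − (2940 - 5q) = 299, so q' = 1510/3.
Then pb = 2940 − 5·(1510/3) = 1270/3 and ps = 219 + 1·(1510/3) = 2167/3.
The subsidy expands output by 1510/3 − 453.5 = 299/6 past the efficient level; on those units the gap between marginal cost and willingness to pay runs from 0 up to 299.
DWL = ½ × 299 × 299/6 = 89401/12.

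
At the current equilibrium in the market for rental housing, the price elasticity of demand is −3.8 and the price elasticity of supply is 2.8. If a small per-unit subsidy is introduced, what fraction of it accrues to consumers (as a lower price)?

Consumer share = 14/33

For a small subsidy around the equilibrium, the benefit split depends on the relative slopes, which at a point are proportional to the elasticities.
Buyer share = εs/(εs + |εd|) = 2.8/(2.8 + 3.8) = 14/33; seller share = |εd|/(εs + |εd|) = 19/33.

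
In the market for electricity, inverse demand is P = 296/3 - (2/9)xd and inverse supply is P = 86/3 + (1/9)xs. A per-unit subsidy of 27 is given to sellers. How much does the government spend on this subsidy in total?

Pre-subsidy: 296/3 - (2/9)x = 86/3 + (1/9)x gives x* = 210 and P* = 52.
With the subsidy, sellers receive Ps = Pb + 27 for each unit, where Pb is the price buyers pay.
On the curves, Pb = 296/3 - (2/9)x and Ps = 86/3 + (1/9)x; the wedge Ps − Pb = 27 gives 86/3 + (1/9)x − (296/3 - (2/9)x) = 27, so x' = 291.
Then Pb = 296/3 − (2/9)·291 = 34 and Ps = 86/3 + (1/9)·291 = 61.
Government outlay = subsidy × quantity = 27 × 291 = 7857.

Government cost = 7857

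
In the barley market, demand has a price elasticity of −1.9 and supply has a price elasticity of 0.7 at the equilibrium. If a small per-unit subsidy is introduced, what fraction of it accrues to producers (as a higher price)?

Producer share = 19/26

For a small subsidy around the equilibrium, the benefit split depends on the relative slopes, which at a point are proportional to the elasticities.
Buyer share = εs/(εs + |εd|) = 0.7/(0.7 + 1.9) = 7/26; seller share = |εd|/(εs + |εd|) = 19/26.
So producers capture 19/26 of the subsidy.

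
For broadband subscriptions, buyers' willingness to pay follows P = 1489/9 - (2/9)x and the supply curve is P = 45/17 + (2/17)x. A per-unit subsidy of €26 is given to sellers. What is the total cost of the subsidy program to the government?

Government cost = €14443

Pre-subsidy: 1489/9 - (2/9)x = 45/17 + (2/17)x gives x* = 479 and P* = 59.
With the subsidy, sellers receive Ps = Pb + 26 for each unit, where Pb is the price buyers pay.
On the curves, Pb = 1489/9 - (2/9)x and Ps = 45/17 + (2/17)x; the wedge Ps − Pb = 26 gives 45/17 + (2/17)x − (1489/9 - (2/9)x) = 26, so x' = 555.5.
Then Pb = 1489/9 − (2/9)·555.5 = 42 and Ps = 45/17 + (2/17)·555.5 = 68.
Government outlay = subsidy × quantity = 26 × 555.5 = 14443.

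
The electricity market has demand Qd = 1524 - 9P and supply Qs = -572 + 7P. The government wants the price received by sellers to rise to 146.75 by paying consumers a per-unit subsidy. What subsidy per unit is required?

At a seller price of 146.75, quantity supplied is -572 + 7·146.75 = 455.25.
Buyers absorb 455.25 only when they pay Pb with 1524 − 9·Pb = 455.25, i.e. Pb = 118.75.
s = Ps − Pb = 146.75 − 118.75 = 28.

Required subsidy s = 28 per unit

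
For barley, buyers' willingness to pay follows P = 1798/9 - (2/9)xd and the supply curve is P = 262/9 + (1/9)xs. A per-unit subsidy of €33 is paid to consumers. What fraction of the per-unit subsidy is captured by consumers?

Consumer share = 2/3

Pre-subsidy: 1798/9 - (2/9)x = 262/9 + (1/9)x gives x* = 512 and P* = 86.
With the rebate, buyers effectively pay Pb = Ps − 33, where Ps is the price sellers receive.
On the curves, Pb = 1798/9 - (2/9)x and Ps = 262/9 + (1/9)x; the wedge Ps − Pb = 33 gives 262/9 + (1/9)x − (1798/9 - (2/9)x) = 33, so x' = 611.
Then Pb = 1798/9 − (2/9)·611 = 64 and Ps = 262/9 + (1/9)·611 = 97.
Buyers' price falls by P* − Pb = 86 − 64 = 22; sellers' price rises by Ps − P* = 97 − 86 = 11.
So consumers capture 22/33 = 2/3 of each unit of subsidy.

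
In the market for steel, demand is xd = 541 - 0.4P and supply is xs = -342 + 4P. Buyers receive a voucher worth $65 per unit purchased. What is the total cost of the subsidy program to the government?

Pre-subsidy: 541 - 0.4P = -342 + 4P gives P* = 4415/22, x* = 5068/11.
With the rebate, buyers effectively pay Pb = Ps − 65, where Ps is the price sellers receive.
Demand in terms of Ps becomes xd = 541 − 0.4(Ps − 65) = 567 - 0.4Ps. Setting this equal to supply: 567 - 0.4Ps = -342 + 4Ps, so Ps = 4545/22.
Buyers pay Pb = 4545/22 − 65 = 3115/22; x' = -342 + 4·(4545/22) = 5328/11.
Government outlay = subsidy × quantity = 65 × 5328/11 = 346320/11.

Government cost = 346320/11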